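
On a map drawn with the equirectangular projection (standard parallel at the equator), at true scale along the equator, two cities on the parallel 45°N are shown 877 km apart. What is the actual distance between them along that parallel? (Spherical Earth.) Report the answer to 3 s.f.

620 km

Plate carrée maps x = Rλ, y = Rφ. The meridian scale is h = 1 and the parallel scale is k = 1/cos φ = sec φ.
Along the parallel at 45°, map distances are exaggerated by k = sec 45° = 1.414.
True distance = 877 / 1.414 = 877 × cos 45° ≈ 620 km.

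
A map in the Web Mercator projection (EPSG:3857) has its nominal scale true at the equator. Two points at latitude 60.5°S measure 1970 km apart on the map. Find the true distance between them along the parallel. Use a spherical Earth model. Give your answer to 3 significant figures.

For Mercator, h = k = sec φ (a conformal cylindrical projection has a single point scale, 1/cos φ).
Along the parallel at 60.5°, map distances are exaggerated by k = sec 60.5° = 2.031.
True distance = 1970 / 2.031 = 1970 × cos 60.5° ≈ 970 km.

970 km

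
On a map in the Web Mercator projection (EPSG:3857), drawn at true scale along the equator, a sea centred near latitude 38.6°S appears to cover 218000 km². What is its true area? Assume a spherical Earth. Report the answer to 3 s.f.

The Mercator projection is conformal; its linear scale factor is the same in every direction and equals sec φ = 1/cos φ.
Areal scale = k² = sec²φ = 1/cos²(38.6°) = 1/0.7815² = 1.637.
True area = apparent / (areal scale) = 218000 / 1.637 ≈ 133000 km².

133000 km²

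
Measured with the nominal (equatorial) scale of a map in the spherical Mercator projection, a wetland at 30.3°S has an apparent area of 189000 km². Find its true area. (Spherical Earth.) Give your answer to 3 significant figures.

For Mercator, h = k = sec φ (a conformal cylindrical projection has a single point scale, 1/cos φ).
Areal scale = k² = sec²φ = 1/cos²(30.3°) = 1/0.8634² = 1.341.
True area = apparent / (areal scale) = 189000 / 1.341 ≈ 141000 km².

141000 km²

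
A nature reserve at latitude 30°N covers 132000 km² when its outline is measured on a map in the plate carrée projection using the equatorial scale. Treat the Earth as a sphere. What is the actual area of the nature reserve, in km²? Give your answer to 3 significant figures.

Plate carrée maps x = Rλ, y = Rφ. The meridian scale is h = 1 and the parallel scale is k = 1/cos φ = sec φ.
Areal scale = h·k = 1 × sec φ; at 30°, h = 1.000, k = 1.155, so h·k = 1.155.
True area = apparent / (areal scale) = 132000 / 1.155 ≈ 114000 km².

114000 km²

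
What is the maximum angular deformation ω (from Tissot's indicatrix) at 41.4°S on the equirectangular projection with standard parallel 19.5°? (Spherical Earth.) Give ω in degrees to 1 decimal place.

In the equirectangular projection with standard parallel φ₀ = 19.5° (x = Rλ cos φ₀, y = Rφ), meridians are true-scale (h = 1) and the parallel scale is k = cos φ₀ / cos φ.
At 41.4°: h = 1.000, k = 1.257; principal scales a = 1.257, b = 1.000.
sin(ω/2) = (a − b)/(a + b) = 0.2567/2.257 = 0.1137, so ω = 2 arcsin(0.1137) ≈ 13.1°.

13.1°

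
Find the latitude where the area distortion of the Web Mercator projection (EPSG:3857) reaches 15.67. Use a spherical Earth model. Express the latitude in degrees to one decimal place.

75.4°

Mercator areal scale is sec²φ.
sec²φ = 15.67  ⇒  cos²φ = 0.06382  ⇒  cos φ = 0.2526.
φ = arccos(0.2526) ≈ 75.4°.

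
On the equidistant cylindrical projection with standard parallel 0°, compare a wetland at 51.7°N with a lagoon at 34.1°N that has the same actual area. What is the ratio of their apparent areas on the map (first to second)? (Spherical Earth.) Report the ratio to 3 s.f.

In the plate carrée (x = Rλ, y = Rφ), meridians are true-scale (h = 1) and parallels are stretched by k = sec φ.
Areal scale at 51.7°: h·k = 1.000 × 1.613 = 1.613.
Areal scale at 34.1°: h·k = 1.000 × 1.208 = 1.208.
Ratio = 1.613/1.208 ≈ 1.34.

1.34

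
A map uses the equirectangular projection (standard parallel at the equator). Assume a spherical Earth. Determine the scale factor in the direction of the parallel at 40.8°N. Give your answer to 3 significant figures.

1.32

For the equirectangular projection with φ₀ = 0 (plate carrée), h = 1 along meridians and k = sec φ along parallels.
k = 1/cos 40.8° = 1/0.7570 = 1.321.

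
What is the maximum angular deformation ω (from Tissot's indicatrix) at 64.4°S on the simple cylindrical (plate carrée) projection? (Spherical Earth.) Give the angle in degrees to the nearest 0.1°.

46.7°

In the plate carrée (x = Rλ, y = Rφ), meridians are true-scale (h = 1) and parallels are stretched by k = sec φ.
At 64.4°: h = 1.000, k = 2.314; principal scales a = 2.314, b = 1.000.
sin(ω/2) = (a − b)/(a + b) = 1.314/3.314 = 0.3966, so ω = 2 arcsin(0.3966) ≈ 46.7°.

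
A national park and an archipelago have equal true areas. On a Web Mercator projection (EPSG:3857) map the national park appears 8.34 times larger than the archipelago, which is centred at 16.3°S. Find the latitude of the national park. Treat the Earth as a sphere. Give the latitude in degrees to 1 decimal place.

70.6°

On Mercator, (apparent₁)/(apparent₂) = sec²φ₁ / sec²φ₂ when true areas are equal.
cos²φ₂ / cos²φ₁ = 8.34  ⇒  cos φ₁ = cos 16.3° / √8.34 = 0.9598/2.888 = 0.3324.
φ₁ = arccos(0.3324) ≈ 70.6°.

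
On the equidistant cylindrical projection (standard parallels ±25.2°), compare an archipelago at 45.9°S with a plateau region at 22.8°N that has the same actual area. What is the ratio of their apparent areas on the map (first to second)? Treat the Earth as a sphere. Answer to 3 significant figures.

In the equirectangular projection with standard parallel φ₀ = 25.2° (x = Rλ cos φ₀, y = Rφ), meridians are true-scale (h = 1) and the parallel scale is k = cos φ₀ / cos φ.
Areal scale at 45.9°: h·k = 1.000 × 1.300 = 1.300.
Areal scale at 22.8°: h·k = 1.000 × 0.9815 = 0.9815.
Ratio = 1.300/0.9815 ≈ 1.32.

1.32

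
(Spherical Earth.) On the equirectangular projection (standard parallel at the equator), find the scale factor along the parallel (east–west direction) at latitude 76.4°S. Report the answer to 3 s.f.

4.25

Plate carrée maps x = Rλ, y = Rφ. The meridian scale is h = 1 and the parallel scale is k = 1/cos φ = sec φ.
k = 1/cos 76.4° = 1/0.2351 = 4.253.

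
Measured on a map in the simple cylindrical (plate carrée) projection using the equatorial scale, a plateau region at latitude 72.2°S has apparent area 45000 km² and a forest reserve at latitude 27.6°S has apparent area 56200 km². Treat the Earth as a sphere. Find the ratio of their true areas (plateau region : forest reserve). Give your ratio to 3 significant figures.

Plate carrée has h = 1 and k = sec φ, giving areal scale sec φ; true area = (apparent area) · cos φ.
True area of plateau region: 45000 × cos(72.2°) = 45000 × 0.3057 = 13760 km².
True area of forest reserve: 56200 × cos(27.6°) = 56200 × 0.8862 = 49800 km².
Ratio = 13760 / 49800 ≈ 0.276.

0.276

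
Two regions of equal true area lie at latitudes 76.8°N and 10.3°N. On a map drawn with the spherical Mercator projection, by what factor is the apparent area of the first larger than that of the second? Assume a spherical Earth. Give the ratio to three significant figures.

On Mercator, area is exaggerated by sec²φ = 1/cos²φ.
At 76.8°: sec²(76.8°) = 1/0.2284² = 19.18.
At 10.3°: sec²(10.3°) = 1/0.9839² = 1.033.
Ratio = 19.18/1.033 = cos²(10.3°)/cos²(76.8°) ≈ 18.6.

18.6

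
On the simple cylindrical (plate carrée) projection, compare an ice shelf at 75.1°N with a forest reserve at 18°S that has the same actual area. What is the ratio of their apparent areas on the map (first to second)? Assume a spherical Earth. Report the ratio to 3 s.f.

In the plate carrée (x = Rλ, y = Rφ), meridians are true-scale (h = 1) and parallels are stretched by k = sec φ.
Areal scale at 75.1°: h·k = 1.000 × 3.889 = 3.889.
Areal scale at 18°: h·k = 1.000 × 1.051 = 1.051.
Ratio = 3.889/1.051 ≈ 3.70.

3.70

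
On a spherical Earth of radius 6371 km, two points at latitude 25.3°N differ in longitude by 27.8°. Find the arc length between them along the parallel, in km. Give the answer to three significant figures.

2790 km

Arc length along a parallel = R cos φ · Δλ (with Δλ in radians).
= 6371 × cos 25.3° × (27.8° × π/180) = 6371 × 0.9041 × 0.4852 ≈ 2790 km.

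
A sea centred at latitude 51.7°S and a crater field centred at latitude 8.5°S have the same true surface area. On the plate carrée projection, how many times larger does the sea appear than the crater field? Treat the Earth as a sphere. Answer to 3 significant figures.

For the equirectangular projection with φ₀ = 0 (plate carrée), h = 1 along meridians and k = sec φ along parallels.
Areal scale at 51.7°: h·k = 1.000 × 1.613 = 1.613.
Areal scale at 8.5°: h·k = 1.000 × 1.011 = 1.011.
Ratio = 1.613/1.011 ≈ 1.60.

1.60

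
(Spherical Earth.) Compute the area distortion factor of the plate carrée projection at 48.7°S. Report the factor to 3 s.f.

1.52

Plate carrée maps x = Rλ, y = Rφ. The meridian scale is h = 1 and the parallel scale is k = 1/cos φ = sec φ.
Areal scale = h·k = 1 × sec φ; at 48.7°, h = 1.000, k = 1.515, so h·k = 1.515.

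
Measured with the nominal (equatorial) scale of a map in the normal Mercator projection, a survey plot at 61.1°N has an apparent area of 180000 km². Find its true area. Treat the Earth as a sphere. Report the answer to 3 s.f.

42000 km²

The Mercator projection is conformal; its linear scale factor is the same in every direction and equals sec φ = 1/cos φ.
Areal scale = k² = sec²φ = 1/cos²(61.1°) = 1/0.4833² = 4.282.
True area = apparent / (areal scale) = 180000 / 4.282 ≈ 42000 km².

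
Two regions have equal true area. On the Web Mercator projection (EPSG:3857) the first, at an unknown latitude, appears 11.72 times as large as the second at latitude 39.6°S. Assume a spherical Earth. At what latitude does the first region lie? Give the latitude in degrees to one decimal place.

77.0°

Mercator areal scale is sec²φ, so apparent-area ratio = sec²φ₁ / sec²φ₂ = cos²φ₂ / cos²φ₁.
cos²φ₂ / cos²φ₁ = 11.72  ⇒  cos φ₁ = cos 39.6° / √11.72 = 0.7705/3.423 = 0.2251.
φ₁ = arccos(0.2251) ≈ 77.0°.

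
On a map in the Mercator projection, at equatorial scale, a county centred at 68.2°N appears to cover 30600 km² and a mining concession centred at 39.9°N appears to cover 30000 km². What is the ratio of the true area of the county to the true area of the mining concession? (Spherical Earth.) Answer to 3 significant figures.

0.239

Since Mercator area scale is 1/cos²φ, the true area equals the apparent area multiplied by cos²φ.
True area of county: 30600 × cos²(68.2°) = 30600 × 0.1379 = 4220 km².
True area of mining concession: 30000 × cos²(39.9°) = 30000 × 0.5885 = 17660 km².
Ratio = 4220 / 17660 ≈ 0.239.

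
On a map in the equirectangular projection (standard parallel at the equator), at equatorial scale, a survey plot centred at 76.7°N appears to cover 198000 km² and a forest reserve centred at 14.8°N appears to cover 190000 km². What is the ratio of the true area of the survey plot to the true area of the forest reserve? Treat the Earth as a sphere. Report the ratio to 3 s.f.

0.248

On the plate carrée, areal scale = h·k = 1 × sec φ, so true area = apparent × cos φ.
True area of survey plot: 198000 × cos(76.7°) = 198000 × 0.2300 = 45550 km².
True area of forest reserve: 190000 × cos(14.8°) = 190000 × 0.9668 = 183700 km².
Ratio = 45550 / 183700 ≈ 0.248.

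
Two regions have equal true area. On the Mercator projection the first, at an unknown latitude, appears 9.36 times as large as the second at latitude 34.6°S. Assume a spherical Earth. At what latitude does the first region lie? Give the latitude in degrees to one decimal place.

For equal true areas on Mercator, apparent areas scale as sec²φ, so the ratio is cos²φ₂ / cos²φ₁.
cos²φ₂ / cos²φ₁ = 9.36  ⇒  cos φ₁ = cos 34.6° / √9.36 = 0.8231/3.059 = 0.2691.
φ₁ = arccos(0.2691) ≈ 74.4°.

74.4°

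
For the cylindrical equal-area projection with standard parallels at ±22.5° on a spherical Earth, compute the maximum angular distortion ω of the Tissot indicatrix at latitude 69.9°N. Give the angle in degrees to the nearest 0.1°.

98.4°

Cylindrical equal-area (φ₀ = 22.5°): h = cos φ / cos 22.5° along meridians, k = cos 22.5° / cos φ along parallels; h·k = 1.
At 69.9°: h = 0.3720, k = 2.688; principal scales a = 2.688, b = 0.3720.
sin(ω/2) = (a − b)/(a + b) = 2.316/3.060 = 0.7569, so ω = 2 arcsin(0.7569) ≈ 98.4°.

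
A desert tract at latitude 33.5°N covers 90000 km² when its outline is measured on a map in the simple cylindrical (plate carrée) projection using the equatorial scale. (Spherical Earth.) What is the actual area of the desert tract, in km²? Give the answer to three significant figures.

For the equirectangular projection with φ₀ = 0 (plate carrée), h = 1 along meridians and k = sec φ along parallels.
Areal scale = h·k = 1 × sec φ; at 33.5°, h = 1.000, k = 1.199, so h·k = 1.199.
True area = apparent / (areal scale) = 90000 / 1.199 ≈ 75000 km².

75000 km²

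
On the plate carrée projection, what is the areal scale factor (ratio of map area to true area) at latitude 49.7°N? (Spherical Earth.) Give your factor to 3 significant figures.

1.55

For the equirectangular projection with φ₀ = 0 (plate carrée), h = 1 along meridians and k = sec φ along parallels.
Areal scale = h·k = 1 × sec φ; at 49.7°, h = 1.000, k = 1.546, so h·k = 1.546.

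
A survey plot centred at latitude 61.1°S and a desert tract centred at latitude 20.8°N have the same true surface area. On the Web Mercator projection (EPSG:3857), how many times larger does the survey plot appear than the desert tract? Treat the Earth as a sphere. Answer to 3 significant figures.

3.74

Mercator is conformal with k = sec φ, so areal scale = k² = sec²φ.
At 61.1°: sec²(61.1°) = 1/0.4833² = 4.282.
At 20.8°: sec²(20.8°) = 1/0.9348² = 1.144.
Ratio = 4.282/1.144 = cos²(20.8°)/cos²(61.1°) ≈ 3.74.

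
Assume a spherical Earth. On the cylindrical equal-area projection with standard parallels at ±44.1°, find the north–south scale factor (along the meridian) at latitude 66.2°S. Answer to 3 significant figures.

A cylindrical equal-area projection with standard parallel φ₀ has meridian scale h = cos φ / cos φ₀ and parallel scale k = cos φ₀ / cos φ (so areas are preserved, h·k = 1).
h = cos 66.2° / cos 44.1° = 0.4035/0.7181 = 0.5619.

0.562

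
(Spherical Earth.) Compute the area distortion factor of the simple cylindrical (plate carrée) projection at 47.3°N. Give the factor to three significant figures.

Plate carrée maps x = Rλ, y = Rφ. The meridian scale is h = 1 and the parallel scale is k = 1/cos φ = sec φ.
Areal scale = h·k = 1 × sec φ; at 47.3°, h = 1.000, k = 1.475, so h·k = 1.475.

1.47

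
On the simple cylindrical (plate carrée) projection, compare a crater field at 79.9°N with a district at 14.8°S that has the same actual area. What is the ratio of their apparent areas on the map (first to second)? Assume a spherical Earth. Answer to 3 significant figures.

5.51

Plate carrée maps x = Rλ, y = Rφ. The meridian scale is h = 1 and the parallel scale is k = 1/cos φ = sec φ.
Areal scale at 79.9°: h·k = 1.000 × 5.702 = 5.702.
Areal scale at 14.8°: h·k = 1.000 × 1.034 = 1.034.
Ratio = 5.702/1.034 ≈ 5.51.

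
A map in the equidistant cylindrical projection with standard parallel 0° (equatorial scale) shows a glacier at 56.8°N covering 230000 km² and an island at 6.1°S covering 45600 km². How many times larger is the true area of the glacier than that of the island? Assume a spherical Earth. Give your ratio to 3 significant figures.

On the plate carrée, areal scale = h·k = 1 × sec φ, so true area = apparent × cos φ.
True area of glacier: 230000 × cos(56.8°) = 230000 × 0.5476 = 125900 km².
True area of island: 45600 × cos(6.1°) = 45600 × 0.9943 = 45340 km².
Ratio = 125900 / 45340 ≈ 2.78.

2.78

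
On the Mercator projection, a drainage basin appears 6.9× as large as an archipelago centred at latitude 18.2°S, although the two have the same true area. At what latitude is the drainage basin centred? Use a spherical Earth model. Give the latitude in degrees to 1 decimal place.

68.8°

Mercator areal scale is sec²φ, so apparent-area ratio = sec²φ₁ / sec²φ₂ = cos²φ₂ / cos²φ₁.
cos²φ₂ / cos²φ₁ = 6.9  ⇒  cos φ₁ = cos 18.2° / √6.9 = 0.9500/2.627 = 0.3616.
φ₁ = arccos(0.3616) ≈ 68.8°.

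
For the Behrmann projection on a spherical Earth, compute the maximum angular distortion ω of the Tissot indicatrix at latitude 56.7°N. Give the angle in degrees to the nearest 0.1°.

The Behrmann projection is cylindrical equal-area with φ₀ = 30°. Cylindrical equal-area (φ₀ = 30°): h = cos φ / cos 30° along meridians, k = cos 30° / cos φ along parallels; h·k = 1.
At 56.7°: h = 0.6340, k = 1.577; principal scales a = 1.577, b = 0.6340.
sin(ω/2) = (a − b)/(a + b) = 0.9434/2.211 = 0.4266, so ω = 2 arcsin(0.4266) ≈ 50.5°.

50.5°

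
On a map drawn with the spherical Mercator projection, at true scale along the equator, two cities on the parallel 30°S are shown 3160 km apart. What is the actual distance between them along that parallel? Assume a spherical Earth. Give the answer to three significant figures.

2740 km

Mercator is conformal, so the point scale is isotropic: h = k = sec φ = 1/cos φ.
Along the parallel at 30°, map distances are exaggerated by k = sec 30° = 1.155.
True distance = 3160 / 1.155 = 3160 × cos 30° ≈ 2740 km.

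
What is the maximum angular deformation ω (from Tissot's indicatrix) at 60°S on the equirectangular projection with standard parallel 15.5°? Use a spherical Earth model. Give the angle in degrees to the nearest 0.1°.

36.9°

With standard parallel φ₀ = 15.5°, the equirectangular projection gives x = Rλ cos φ₀, y = Rφ, so h = 1 and k = cos 15.5° / cos φ.
At 60°: h = 1.000, k = 1.927; principal scales a = 1.927, b = 1.000.
sin(ω/2) = (a − b)/(a + b) = 0.9273/2.927 = 0.3168, so ω = 2 arcsin(0.3168) ≈ 36.9°.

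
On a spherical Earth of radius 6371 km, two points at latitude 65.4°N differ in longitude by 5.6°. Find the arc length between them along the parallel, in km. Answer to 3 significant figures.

259 km

Arc length along a parallel = R cos φ · Δλ (with Δλ in radians).
= 6371 × cos 65.4° × (5.6° × π/180) = 6371 × 0.4163 × 0.09774 ≈ 259 km.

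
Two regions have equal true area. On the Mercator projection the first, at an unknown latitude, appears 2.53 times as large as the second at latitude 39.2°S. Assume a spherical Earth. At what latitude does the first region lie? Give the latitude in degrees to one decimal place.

60.8°

On Mercator, (apparent₁)/(apparent₂) = sec²φ₁ / sec²φ₂ when true areas are equal.
cos²φ₂ / cos²φ₁ = 2.53  ⇒  cos φ₁ = cos 39.2° / √2.53 = 0.7749/1.591 = 0.4872.
φ₁ = arccos(0.4872) ≈ 60.8°.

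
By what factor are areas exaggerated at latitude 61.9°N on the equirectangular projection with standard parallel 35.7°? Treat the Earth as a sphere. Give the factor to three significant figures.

1.72

With standard parallel φ₀ = 35.7°, the equirectangular projection gives x = Rλ cos φ₀, y = Rφ, so h = 1 and k = cos 35.7° / cos φ.
Areal scale = h·k = 1 × cos φ₀ / cos φ; at 61.9°, h = 1.000, k = 1.724, so h·k = 1.724.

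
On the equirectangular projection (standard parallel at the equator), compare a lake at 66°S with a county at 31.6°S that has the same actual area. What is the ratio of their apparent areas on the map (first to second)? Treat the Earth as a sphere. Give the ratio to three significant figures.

In the plate carrée (x = Rλ, y = Rφ), meridians are true-scale (h = 1) and parallels are stretched by k = sec φ.
Areal scale at 66°: h·k = 1.000 × 2.459 = 2.459.
Areal scale at 31.6°: h·k = 1.000 × 1.174 = 1.174.
Ratio = 2.459/1.174 ≈ 2.09.

2.09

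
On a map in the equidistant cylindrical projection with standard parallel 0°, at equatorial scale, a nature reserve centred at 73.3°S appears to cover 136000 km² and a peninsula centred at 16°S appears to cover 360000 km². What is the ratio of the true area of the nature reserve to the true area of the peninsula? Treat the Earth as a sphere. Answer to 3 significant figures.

0.113

On the plate carrée, areal scale = h·k = 1 × sec φ, so true area = apparent × cos φ.
True area of nature reserve: 136000 × cos(73.3°) = 136000 × 0.2874 = 39080 km².
True area of peninsula: 360000 × cos(16°) = 360000 × 0.9613 = 346100 km².
Ratio = 39080 / 346100 ≈ 0.113.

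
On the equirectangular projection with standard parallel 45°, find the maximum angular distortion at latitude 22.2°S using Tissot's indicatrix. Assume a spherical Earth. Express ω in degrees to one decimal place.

15.4°

The equidistant cylindrical projection with φ₀ = 45° has h = 1 (meridians true) and k = cos φ₀ / cos φ along parallels.
At 22.2°: h = 1.000, k = 0.7637; principal scales a = 1.000, b = 0.7637.
sin(ω/2) = (a − b)/(a + b) = 0.2363/1.764 = 0.1340, so ω = 2 arcsin(0.1340) ≈ 15.4°.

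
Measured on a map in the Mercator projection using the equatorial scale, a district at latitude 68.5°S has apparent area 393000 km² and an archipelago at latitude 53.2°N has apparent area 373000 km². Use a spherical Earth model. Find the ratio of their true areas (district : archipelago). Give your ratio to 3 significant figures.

Since Mercator area scale is 1/cos²φ, the true area equals the apparent area multiplied by cos²φ.
True area of district: 393000 × cos²(68.5°) = 393000 × 0.1343 = 52790 km².
True area of archipelago: 373000 × cos²(53.2°) = 373000 × 0.3588 = 133800 km².
Ratio = 52790 / 133800 ≈ 0.394.

0.394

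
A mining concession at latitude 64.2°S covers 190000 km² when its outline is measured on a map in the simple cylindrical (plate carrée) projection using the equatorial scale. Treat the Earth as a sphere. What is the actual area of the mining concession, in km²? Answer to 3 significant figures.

82700 km²

In the plate carrée (x = Rλ, y = Rφ), meridians are true-scale (h = 1) and parallels are stretched by k = sec φ.
Areal scale = h·k = 1 × sec φ; at 64.2°, h = 1.000, k = 2.298, so h·k = 2.298.
True area = apparent / (areal scale) = 190000 / 2.298 ≈ 82700 km².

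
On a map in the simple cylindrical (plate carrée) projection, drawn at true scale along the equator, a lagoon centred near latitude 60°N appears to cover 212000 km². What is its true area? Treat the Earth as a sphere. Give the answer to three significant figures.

In the plate carrée (x = Rλ, y = Rφ), meridians are true-scale (h = 1) and parallels are stretched by k = sec φ.
Areal scale = h·k = 1 × sec φ; at 60°, h = 1.000, k = 2.000, so h·k = 2.000.
True area = apparent / (areal scale) = 212000 / 2.000 ≈ 106000 km².

106000 km²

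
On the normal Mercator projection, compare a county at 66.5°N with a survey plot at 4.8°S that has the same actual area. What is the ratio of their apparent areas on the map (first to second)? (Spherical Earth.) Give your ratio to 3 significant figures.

6.25

Mercator areal scale is sec²φ.
At 66.5°: sec²(66.5°) = 1/0.3987² = 6.289.
At 4.8°: sec²(4.8°) = 1/0.9965² = 1.007.
Ratio = 6.289/1.007 = cos²(4.8°)/cos²(66.5°) ≈ 6.25.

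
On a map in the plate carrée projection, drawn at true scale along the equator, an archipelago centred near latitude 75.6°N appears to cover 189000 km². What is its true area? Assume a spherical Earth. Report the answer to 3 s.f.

For the equirectangular projection with φ₀ = 0 (plate carrée), h = 1 along meridians and k = sec φ along parallels.
Areal scale = h·k = 1 × sec φ; at 75.6°, h = 1.000, k = 4.021, so h·k = 4.021.
True area = apparent / (areal scale) = 189000 / 4.021 ≈ 47000 km².

47000 km²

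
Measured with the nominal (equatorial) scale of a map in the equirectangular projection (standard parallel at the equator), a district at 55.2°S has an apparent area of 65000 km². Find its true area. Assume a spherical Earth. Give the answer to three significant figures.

Plate carrée maps x = Rλ, y = Rφ. The meridian scale is h = 1 and the parallel scale is k = 1/cos φ = sec φ.
Areal scale = h·k = 1 × sec φ; at 55.2°, h = 1.000, k = 1.752, so h·k = 1.752.
True area = apparent / (areal scale) = 65000 / 1.752 ≈ 37100 km².

37100 km²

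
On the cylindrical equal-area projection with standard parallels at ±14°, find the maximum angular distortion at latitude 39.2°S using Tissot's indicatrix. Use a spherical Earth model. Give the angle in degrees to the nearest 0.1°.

A cylindrical equal-area projection with standard parallel φ₀ has meridian scale h = cos φ / cos φ₀ and parallel scale k = cos φ₀ / cos φ (so areas are preserved, h·k = 1).
At 39.2°: h = 0.7987, k = 1.252; principal scales a = 1.252, b = 0.7987.
sin(ω/2) = (a − b)/(a + b) = 0.4534/2.051 = 0.2211, so ω = 2 arcsin(0.2211) ≈ 25.5°.

25.5°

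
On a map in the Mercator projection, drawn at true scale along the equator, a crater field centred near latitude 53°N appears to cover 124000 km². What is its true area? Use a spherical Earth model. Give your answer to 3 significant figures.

44900 km²

Mercator is conformal, so the point scale is isotropic: h = k = sec φ = 1/cos φ.
Areal scale = k² = sec²φ = 1/cos²(53°) = 1/0.6018² = 2.761.
True area = apparent / (areal scale) = 124000 / 2.761 ≈ 44900 km².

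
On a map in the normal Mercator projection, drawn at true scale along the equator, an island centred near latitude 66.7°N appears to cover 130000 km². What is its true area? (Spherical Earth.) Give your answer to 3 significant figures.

The Mercator projection is conformal; its linear scale factor is the same in every direction and equals sec φ = 1/cos φ.
Areal scale = k² = sec²φ = 1/cos²(66.7°) = 1/0.3955² = 6.392.
True area = apparent / (areal scale) = 130000 / 6.392 ≈ 20300 km².

20300 km²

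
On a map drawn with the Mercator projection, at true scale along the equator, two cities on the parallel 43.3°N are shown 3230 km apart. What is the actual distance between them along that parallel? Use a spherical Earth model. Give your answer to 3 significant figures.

Mercator is conformal, so the point scale is isotropic: h = k = sec φ = 1/cos φ.
Along the parallel at 43.3°, map distances are exaggerated by k = sec 43.3° = 1.374.
True distance = 3230 / 1.374 = 3230 × cos 43.3° ≈ 2350 km.

2350 km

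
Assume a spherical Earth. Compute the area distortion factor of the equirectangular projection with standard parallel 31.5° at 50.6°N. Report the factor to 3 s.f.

With standard parallel φ₀ = 31.5°, the equirectangular projection gives x = Rλ cos φ₀, y = Rφ, so h = 1 and k = cos 31.5° / cos φ.
Areal scale = h·k = 1 × cos φ₀ / cos φ; at 50.6°, h = 1.000, k = 1.343, so h·k = 1.343.

1.34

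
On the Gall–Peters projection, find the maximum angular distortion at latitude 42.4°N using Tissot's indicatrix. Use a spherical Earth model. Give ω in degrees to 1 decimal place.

5.0°

The Gall–Peters projection is cylindrical equal-area with φ₀ = 45°. Cylindrical equal-area (φ₀ = 45°): h = cos φ / cos 45° along meridians, k = cos 45° / cos φ along parallels; h·k = 1.
At 42.4°: h = 1.044, k = 0.9575; principal scales a = 1.044, b = 0.9575.
sin(ω/2) = (a − b)/(a + b) = 0.08679/2.002 = 0.04335, so ω = 2 arcsin(0.04335) ≈ 5.0°.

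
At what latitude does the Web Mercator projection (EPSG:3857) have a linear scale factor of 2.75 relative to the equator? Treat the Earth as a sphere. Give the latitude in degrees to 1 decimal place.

Mercator scale is k = sec φ = 1/cos φ.
1/cos φ = 2.75  ⇒  cos φ = 0.3636  ⇒  φ = arccos(0.3636) ≈ 68.7°.

68.7°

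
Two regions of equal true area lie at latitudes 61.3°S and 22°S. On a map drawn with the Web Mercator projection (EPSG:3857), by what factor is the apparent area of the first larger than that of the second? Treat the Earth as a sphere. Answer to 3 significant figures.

3.73

On Mercator, area is exaggerated by sec²φ = 1/cos²φ.
At 61.3°: sec²(61.3°) = 1/0.4802² = 4.336.
At 22°: sec²(22°) = 1/0.9272² = 1.163.
Ratio = 4.336/1.163 = cos²(22°)/cos²(61.3°) ≈ 3.73.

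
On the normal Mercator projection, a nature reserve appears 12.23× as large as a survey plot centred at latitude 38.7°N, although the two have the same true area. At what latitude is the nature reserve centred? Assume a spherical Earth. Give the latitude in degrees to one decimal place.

On Mercator, (apparent₁)/(apparent₂) = sec²φ₁ / sec²φ₂ when true areas are equal.
cos²φ₂ / cos²φ₁ = 12.23  ⇒  cos φ₁ = cos 38.7° / √12.23 = 0.7804/3.497 = 0.2232.
φ₁ = arccos(0.2232) ≈ 77.1°.

77.1°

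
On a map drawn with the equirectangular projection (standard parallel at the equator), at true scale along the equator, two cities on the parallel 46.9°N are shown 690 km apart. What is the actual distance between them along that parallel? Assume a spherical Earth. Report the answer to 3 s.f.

471 km

In the plate carrée (x = Rλ, y = Rφ), meridians are true-scale (h = 1) and parallels are stretched by k = sec φ.
Along the parallel at 46.9°, map distances are exaggerated by k = sec 46.9° = 1.464.
True distance = 690 / 1.464 = 690 × cos 46.9° ≈ 471 km.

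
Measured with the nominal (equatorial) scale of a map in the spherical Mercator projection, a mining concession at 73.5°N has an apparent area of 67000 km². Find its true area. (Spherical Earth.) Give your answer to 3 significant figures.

5400 km²

The Mercator projection is conformal; its linear scale factor is the same in every direction and equals sec φ = 1/cos φ.
Areal scale = k² = sec²φ = 1/cos²(73.5°) = 1/0.2840² = 12.40.
True area = apparent / (areal scale) = 67000 / 12.40 ≈ 5400 km².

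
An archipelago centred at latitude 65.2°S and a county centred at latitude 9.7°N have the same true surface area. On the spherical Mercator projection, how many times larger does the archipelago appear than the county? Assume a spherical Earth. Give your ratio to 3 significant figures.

Mercator is conformal with k = sec φ, so areal scale = k² = sec²φ.
At 65.2°: sec²(65.2°) = 1/0.4195² = 5.684.
At 9.7°: sec²(9.7°) = 1/0.9857² = 1.029.
Ratio = 5.684/1.029 = cos²(9.7°)/cos²(65.2°) ≈ 5.52.

5.52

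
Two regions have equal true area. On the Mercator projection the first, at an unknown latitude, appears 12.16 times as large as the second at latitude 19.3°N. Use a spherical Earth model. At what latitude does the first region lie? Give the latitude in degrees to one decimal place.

For equal true areas on Mercator, apparent areas scale as sec²φ, so the ratio is cos²φ₂ / cos²φ₁.
cos²φ₂ / cos²φ₁ = 12.16  ⇒  cos φ₁ = cos 19.3° / √12.16 = 0.9438/3.487 = 0.2707.
φ₁ = arccos(0.2707) ≈ 74.3°.

74.3°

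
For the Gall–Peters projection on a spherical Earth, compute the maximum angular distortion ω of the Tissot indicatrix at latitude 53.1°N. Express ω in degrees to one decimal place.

18.7°

Gall–Peters is a cylindrical equal-area projection with standard parallels at ±45°. For cylindrical equal-area with standard parallel φ₀, h = cos φ / cos φ₀ and k = cos φ₀ / cos φ, so h·k = 1.
At 53.1°: h = 0.8491, k = 1.178; principal scales a = 1.178, b = 0.8491.
sin(ω/2) = (a − b)/(a + b) = 0.3286/2.027 = 0.1621, so ω = 2 arcsin(0.1621) ≈ 18.7°.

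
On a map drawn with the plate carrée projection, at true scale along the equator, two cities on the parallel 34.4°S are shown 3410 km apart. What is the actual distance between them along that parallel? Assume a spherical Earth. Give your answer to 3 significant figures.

In the plate carrée (x = Rλ, y = Rφ), meridians are true-scale (h = 1) and parallels are stretched by k = sec φ.
Along the parallel at 34.4°, map distances are exaggerated by k = sec 34.4° = 1.212.
True distance = 3410 / 1.212 = 3410 × cos 34.4° ≈ 2810 km.

2810 km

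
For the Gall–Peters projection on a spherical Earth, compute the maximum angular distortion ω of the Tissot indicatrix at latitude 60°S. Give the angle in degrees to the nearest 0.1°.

The Gall–Peters projection is cylindrical equal-area with φ₀ = 45°. Cylindrical equal-area (φ₀ = 45°): h = cos φ / cos 45° along meridians, k = cos 45° / cos φ along parallels; h·k = 1.
At 60°: h = 0.7071, k = 1.414; principal scales a = 1.414, b = 0.7071.
sin(ω/2) = (a − b)/(a + b) = 0.7071/2.121 = 0.3333, so ω = 2 arcsin(0.3333) ≈ 38.9°.

38.9°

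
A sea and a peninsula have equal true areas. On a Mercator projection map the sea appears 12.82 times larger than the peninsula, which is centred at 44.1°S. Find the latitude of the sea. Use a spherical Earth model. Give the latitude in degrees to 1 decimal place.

On Mercator, (apparent₁)/(apparent₂) = sec²φ₁ / sec²φ₂ when true areas are equal.
cos²φ₂ / cos²φ₁ = 12.82  ⇒  cos φ₁ = cos 44.1° / √12.82 = 0.7181/3.581 = 0.2006.
φ₁ = arccos(0.2006) ≈ 78.4°.

78.4°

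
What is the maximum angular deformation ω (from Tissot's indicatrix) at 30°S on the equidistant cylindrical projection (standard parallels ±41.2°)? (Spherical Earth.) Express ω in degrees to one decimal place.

In the equirectangular projection with standard parallel φ₀ = 41.2° (x = Rλ cos φ₀, y = Rφ), meridians are true-scale (h = 1) and the parallel scale is k = cos φ₀ / cos φ.
At 30°: h = 1.000, k = 0.8688; principal scales a = 1.000, b = 0.8688.
sin(ω/2) = (a − b)/(a + b) = 0.1312/1.869 = 0.07020, so ω = 2 arcsin(0.07020) ≈ 8.1°.

8.1°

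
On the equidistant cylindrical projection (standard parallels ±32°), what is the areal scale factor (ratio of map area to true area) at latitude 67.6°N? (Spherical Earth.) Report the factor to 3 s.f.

In the equirectangular projection with standard parallel φ₀ = 32° (x = Rλ cos φ₀, y = Rφ), meridians are true-scale (h = 1) and the parallel scale is k = cos φ₀ / cos φ.
Areal scale = h·k = 1 × cos φ₀ / cos φ; at 67.6°, h = 1.000, k = 2.225, so h·k = 2.225.

2.23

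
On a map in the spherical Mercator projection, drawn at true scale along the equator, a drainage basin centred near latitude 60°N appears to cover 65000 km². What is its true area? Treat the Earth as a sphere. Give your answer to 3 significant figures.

Mercator is conformal, so the point scale is isotropic: h = k = sec φ = 1/cos φ.
Areal scale = k² = sec²φ = 1/cos²(60°) = 1/0.5000² = 4.000.
True area = apparent / (areal scale) = 65000 / 4.000 ≈ 16300 km².

16300 km²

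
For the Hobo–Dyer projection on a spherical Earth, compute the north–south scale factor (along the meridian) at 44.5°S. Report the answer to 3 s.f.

Hobo–Dyer is a cylindrical equal-area projection with standard parallels at ±37.5°. Cylindrical equal-area (φ₀ = 37.5°): h = cos φ / cos 37.5° along meridians, k = cos 37.5° / cos φ along parallels; h·k = 1.
h = cos 44.5° / cos 37.5° = 0.7133/0.7934 = 0.8990.

0.899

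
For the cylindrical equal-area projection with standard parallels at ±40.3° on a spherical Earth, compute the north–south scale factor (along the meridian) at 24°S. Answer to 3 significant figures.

1.20

A cylindrical equal-area projection with standard parallel φ₀ has meridian scale h = cos φ / cos φ₀ and parallel scale k = cos φ₀ / cos φ (so areas are preserved, h·k = 1).
h = cos 24° / cos 40.3° = 0.9135/0.7627 = 1.198.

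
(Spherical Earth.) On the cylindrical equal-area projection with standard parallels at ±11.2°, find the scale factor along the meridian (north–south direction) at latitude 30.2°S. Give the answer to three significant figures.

0.881

Cylindrical equal-area (φ₀ = 11.2°): h = cos φ / cos 11.2° along meridians, k = cos 11.2° / cos φ along parallels; h·k = 1.
h = cos 30.2° / cos 11.2° = 0.8643/0.9810 = 0.8811.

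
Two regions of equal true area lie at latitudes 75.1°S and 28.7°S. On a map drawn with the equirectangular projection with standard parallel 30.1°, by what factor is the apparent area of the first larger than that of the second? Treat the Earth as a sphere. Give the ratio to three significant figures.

With standard parallel φ₀ = 30.1°, the equirectangular projection gives x = Rλ cos φ₀, y = Rφ, so h = 1 and k = cos 30.1° / cos φ.
Areal scale at 75.1°: h·k = 1.000 × 3.365 = 3.365.
Areal scale at 28.7°: h·k = 1.000 × 0.9863 = 0.9863.
Ratio = 3.365/0.9863 ≈ 3.41.

3.41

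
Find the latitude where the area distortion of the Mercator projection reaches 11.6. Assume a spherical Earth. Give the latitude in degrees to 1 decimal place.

Mercator areal scale is sec²φ.
sec²φ = 11.6  ⇒  cos²φ = 0.08621  ⇒  cos φ = 0.2936.
φ = arccos(0.2936) ≈ 72.9°.

72.9°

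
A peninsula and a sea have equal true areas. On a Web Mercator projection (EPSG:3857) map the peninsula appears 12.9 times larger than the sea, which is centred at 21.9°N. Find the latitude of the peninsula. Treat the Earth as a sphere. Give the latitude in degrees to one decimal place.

75.0°

Mercator areal scale is sec²φ, so apparent-area ratio = sec²φ₁ / sec²φ₂ = cos²φ₂ / cos²φ₁.
cos²φ₂ / cos²φ₁ = 12.9  ⇒  cos φ₁ = cos 21.9° / √12.9 = 0.9278/3.592 = 0.2583.
φ₁ = arccos(0.2583) ≈ 75.0°.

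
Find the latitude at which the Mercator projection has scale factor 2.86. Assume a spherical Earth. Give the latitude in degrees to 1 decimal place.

Mercator scale is k = sec φ = 1/cos φ.
1/cos φ = 2.86  ⇒  cos φ = 0.3497  ⇒  φ = arccos(0.3497) ≈ 69.5°.

69.5°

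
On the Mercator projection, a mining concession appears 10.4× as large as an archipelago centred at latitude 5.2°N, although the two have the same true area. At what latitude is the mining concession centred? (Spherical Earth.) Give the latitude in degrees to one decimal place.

For equal true areas on Mercator, apparent areas scale as sec²φ, so the ratio is cos²φ₂ / cos²φ₁.
cos²φ₂ / cos²φ₁ = 10.4  ⇒  cos φ₁ = cos 5.2° / √10.4 = 0.9959/3.225 = 0.3088.
φ₁ = arccos(0.3088) ≈ 72.0°.

72.0°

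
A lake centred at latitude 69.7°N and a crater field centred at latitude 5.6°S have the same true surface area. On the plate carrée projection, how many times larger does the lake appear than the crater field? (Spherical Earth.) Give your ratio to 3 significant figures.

Plate carrée maps x = Rλ, y = Rφ. The meridian scale is h = 1 and the parallel scale is k = 1/cos φ = sec φ.
Areal scale at 69.7°: h·k = 1.000 × 2.882 = 2.882.
Areal scale at 5.6°: h·k = 1.000 × 1.005 = 1.005.
Ratio = 2.882/1.005 ≈ 2.87.

2.87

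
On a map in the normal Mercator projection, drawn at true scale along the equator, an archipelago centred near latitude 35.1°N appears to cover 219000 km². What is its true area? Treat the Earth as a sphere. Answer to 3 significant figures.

The Mercator projection is conformal; its linear scale factor is the same in every direction and equals sec φ = 1/cos φ.
Areal scale = k² = sec²φ = 1/cos²(35.1°) = 1/0.8181² = 1.494.
True area = apparent / (areal scale) = 219000 / 1.494 ≈ 147000 km².

147000 km²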